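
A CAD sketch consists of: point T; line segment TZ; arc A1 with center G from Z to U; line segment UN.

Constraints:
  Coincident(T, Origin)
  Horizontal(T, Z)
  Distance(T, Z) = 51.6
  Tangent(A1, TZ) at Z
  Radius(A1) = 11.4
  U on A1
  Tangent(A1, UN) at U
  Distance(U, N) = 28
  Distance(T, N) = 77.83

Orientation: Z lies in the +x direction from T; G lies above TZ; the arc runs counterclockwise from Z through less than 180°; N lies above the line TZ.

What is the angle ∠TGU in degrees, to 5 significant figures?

154.78°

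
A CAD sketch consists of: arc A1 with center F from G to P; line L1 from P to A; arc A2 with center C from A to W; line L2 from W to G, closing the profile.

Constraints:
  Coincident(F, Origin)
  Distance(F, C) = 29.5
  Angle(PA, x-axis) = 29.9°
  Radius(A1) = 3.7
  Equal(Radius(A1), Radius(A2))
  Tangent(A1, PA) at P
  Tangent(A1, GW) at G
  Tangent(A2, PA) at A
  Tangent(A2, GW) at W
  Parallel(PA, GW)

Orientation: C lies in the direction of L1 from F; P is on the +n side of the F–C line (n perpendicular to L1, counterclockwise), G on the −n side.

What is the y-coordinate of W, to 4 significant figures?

11.50

Tangency of A1 to both parallel lines with radius 3.7 puts P and G at F ± 3.7·n: P = (-1.844, 3.208), G = (1.844, -3.208). Equal radii place A and W the same way about C: A = C + 3.7·n = (23.73, 17.91), W = C − 3.7·n = (27.42, 11.50). So W.y = 11.50.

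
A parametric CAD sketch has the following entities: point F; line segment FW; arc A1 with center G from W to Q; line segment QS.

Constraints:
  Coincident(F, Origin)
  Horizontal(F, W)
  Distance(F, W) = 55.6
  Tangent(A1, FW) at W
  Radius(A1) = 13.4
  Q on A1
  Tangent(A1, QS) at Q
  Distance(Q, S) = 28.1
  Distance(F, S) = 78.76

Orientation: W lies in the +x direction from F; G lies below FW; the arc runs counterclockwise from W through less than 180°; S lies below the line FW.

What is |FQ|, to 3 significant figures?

51.6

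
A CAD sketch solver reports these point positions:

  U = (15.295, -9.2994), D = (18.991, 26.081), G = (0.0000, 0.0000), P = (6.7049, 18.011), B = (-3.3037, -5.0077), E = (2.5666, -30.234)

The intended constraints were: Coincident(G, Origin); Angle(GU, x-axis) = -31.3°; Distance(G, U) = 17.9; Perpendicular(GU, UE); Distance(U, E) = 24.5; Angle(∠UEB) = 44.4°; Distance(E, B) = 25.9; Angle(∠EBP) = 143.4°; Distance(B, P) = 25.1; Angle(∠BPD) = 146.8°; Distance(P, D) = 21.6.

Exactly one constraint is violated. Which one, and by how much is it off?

Distance(P, D) = 21.6 — off by 6.90.

G = (0.00, 0.00) ✓; GU at -31.30° ✓; |GU| = 17.90 ✓; ∠(GU, UE) = 90.00° ✓; |UE| = 24.50 ✓; ∠UEB = 44.40° ✓; |EB| = 25.90 ✓; ∠EBP = 143.4° ✓; |BP| = 25.10 ✓; ∠BPD = 146.8° ✓; |PD| = 14.70 ✗.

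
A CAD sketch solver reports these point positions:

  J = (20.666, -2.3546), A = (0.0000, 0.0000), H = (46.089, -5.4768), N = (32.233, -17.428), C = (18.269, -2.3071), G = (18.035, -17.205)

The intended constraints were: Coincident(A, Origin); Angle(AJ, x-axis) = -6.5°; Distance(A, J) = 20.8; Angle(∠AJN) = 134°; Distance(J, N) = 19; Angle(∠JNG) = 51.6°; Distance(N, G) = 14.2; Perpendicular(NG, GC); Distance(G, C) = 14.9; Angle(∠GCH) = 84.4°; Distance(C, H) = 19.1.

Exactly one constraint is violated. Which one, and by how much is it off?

Distance(C, H) = 19.1 — off by 8.90.

A = (0.00, 0.00) ✓; AJ at -6.500° ✓; |AJ| = 20.80 ✓; ∠AJN = 134.0° ✓; |JN| = 19.00 ✓; ∠JNG = 51.60° ✓; |NG| = 14.20 ✓; ∠(NG, GC) = 90.00° ✓; |GC| = 14.90 ✓; ∠GCH = 84.40° ✓; |CH| = 28.00 ✗.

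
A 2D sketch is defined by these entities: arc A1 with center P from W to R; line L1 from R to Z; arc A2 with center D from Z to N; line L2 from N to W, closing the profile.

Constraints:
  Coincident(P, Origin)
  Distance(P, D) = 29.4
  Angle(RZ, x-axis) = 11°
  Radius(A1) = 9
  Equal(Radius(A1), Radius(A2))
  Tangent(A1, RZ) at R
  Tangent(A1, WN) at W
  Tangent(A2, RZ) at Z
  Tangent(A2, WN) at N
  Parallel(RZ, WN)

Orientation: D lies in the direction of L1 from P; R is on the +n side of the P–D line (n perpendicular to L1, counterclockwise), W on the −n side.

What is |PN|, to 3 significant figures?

30.7

Tangency of A1 to both parallel lines with radius 9.0 puts R and W at P ± 9.0·n: R = (-1.72, 8.83), W = (1.72, -8.83). Equal radii place Z and N the same way about D: Z = D + 9.0·n = (27.1, 14.4), N = D − 9.0·n = (30.6, -3.22). Then |PN| = |N − P| = 30.7.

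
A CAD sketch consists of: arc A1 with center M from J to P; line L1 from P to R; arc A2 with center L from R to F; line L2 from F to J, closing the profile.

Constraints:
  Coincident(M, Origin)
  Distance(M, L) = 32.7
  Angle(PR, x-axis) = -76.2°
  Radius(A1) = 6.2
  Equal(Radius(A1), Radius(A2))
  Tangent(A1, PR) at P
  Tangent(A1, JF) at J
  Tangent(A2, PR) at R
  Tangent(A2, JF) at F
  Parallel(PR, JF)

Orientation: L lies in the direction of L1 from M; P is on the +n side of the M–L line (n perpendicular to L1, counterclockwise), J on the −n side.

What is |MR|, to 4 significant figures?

33.28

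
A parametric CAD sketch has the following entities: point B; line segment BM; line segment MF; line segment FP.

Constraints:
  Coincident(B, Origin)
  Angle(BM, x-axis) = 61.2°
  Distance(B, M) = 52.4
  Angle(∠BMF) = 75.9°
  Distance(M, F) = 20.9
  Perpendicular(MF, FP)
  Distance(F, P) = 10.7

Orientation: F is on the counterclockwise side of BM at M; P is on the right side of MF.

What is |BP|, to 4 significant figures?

62.06

∠BMF = 75.9°, so MF runs at 61.2° + (180° − 75.9°) = 165.3° from the x-axis; with |MF| = 20.9, F = M + 20.9·(cos 165.3°, sin 165.3°) = (5.028, 51.22). MF is perpendicular to FP; with |FP| = 10.7 on the right of MF, P = F + 10.7·(0.2538, 0.9673) = (7.743, 61.57). Then |BP| = |P − B| = 62.06.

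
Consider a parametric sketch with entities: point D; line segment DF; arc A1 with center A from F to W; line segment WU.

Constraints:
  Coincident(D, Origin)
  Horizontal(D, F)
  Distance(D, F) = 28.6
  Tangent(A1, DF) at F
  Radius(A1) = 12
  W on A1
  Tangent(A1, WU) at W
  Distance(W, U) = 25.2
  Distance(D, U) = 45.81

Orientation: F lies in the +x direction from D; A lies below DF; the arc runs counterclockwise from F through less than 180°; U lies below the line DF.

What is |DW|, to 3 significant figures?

22.7

Checks: |AW| = 12.00 ✓; ∠(AW, WU) = 90.00° ✓; |WU| = 25.20 ✓; |DU| = 45.81 ✓.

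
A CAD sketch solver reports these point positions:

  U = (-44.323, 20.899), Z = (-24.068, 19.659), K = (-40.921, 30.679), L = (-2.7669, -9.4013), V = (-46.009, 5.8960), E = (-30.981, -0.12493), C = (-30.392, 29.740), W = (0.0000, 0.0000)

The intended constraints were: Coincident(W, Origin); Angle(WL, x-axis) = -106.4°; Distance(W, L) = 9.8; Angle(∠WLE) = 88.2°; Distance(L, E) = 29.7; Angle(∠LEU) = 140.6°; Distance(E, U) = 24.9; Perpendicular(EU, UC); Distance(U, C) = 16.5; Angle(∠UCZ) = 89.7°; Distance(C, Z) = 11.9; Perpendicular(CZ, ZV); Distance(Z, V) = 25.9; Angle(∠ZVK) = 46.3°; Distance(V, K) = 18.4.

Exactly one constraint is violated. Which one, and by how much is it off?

Distance(V, K) = 18.4 — off by 6.90.

W = (0.00, 0.00) ✓; WL at -106.4° ✓; |WL| = 9.800 ✓; ∠WLE = 88.20° ✓; |LE| = 29.70 ✓; ∠LEU = 140.6° ✓; |EU| = 24.90 ✓; ∠(EU, UC) = 90.00° ✓; |UC| = 16.50 ✓; ∠UCZ = 89.70° ✓; |CZ| = 11.90 ✓; ∠(CZ, ZV) = 90.00° ✓; |ZV| = 25.90 ✓; ∠ZVK = 46.30° ✓; |VK| = 25.30 ✗.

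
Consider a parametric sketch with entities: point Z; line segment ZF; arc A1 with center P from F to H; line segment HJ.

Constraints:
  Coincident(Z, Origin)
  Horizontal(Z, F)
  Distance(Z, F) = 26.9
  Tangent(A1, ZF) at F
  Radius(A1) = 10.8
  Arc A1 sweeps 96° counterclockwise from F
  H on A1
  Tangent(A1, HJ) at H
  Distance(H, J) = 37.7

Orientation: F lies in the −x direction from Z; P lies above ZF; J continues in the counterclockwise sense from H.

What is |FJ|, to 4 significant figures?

49.89

On A1, F sits at bearing -90° from P; a 96° counterclockwise sweep puts H at bearing 6°, so H = P + 10.8·(cos 6°, sin 6°) = (-16.16, 11.93). Since A1 is tangent to HJ there, PH ⟂ HJ, so HJ runs along (−sin 6°, cos 6°); with |HJ| = 37.7, J = (-20.10, 49.42). Then |FJ| = |J − F| = 49.89.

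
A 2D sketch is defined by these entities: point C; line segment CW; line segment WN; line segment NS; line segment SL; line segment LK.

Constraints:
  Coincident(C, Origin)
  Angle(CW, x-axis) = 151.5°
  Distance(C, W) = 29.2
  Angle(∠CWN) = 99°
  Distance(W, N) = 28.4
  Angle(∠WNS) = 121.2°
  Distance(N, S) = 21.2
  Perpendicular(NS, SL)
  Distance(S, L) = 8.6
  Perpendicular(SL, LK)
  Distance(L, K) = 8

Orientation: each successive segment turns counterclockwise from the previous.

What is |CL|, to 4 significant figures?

37.12

∠WNS = 121.2° gives NS at -68.70° from the x-axis; with |NS| = 21.2, S = (-35.25, -28.35). NS ⟂ SL, so SL runs at 21.30°; with |SL| = 8.6, L = (-27.24, -25.23). Then |CL| = |L − C| = 37.12.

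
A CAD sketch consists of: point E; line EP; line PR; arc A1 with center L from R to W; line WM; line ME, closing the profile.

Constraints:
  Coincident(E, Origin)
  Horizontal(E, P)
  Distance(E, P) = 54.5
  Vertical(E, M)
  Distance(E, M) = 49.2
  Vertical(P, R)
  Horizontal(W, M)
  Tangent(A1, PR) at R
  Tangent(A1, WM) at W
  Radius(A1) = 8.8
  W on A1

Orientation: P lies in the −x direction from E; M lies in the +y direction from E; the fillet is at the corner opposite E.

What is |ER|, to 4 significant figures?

67.84

The virtual corner opposite E is at (-54.50, 49.20). Since A1 is tangent to PR there, LR ⟂ PR and tangency of A1 to WM means the radius LW is perpendicular to WM, with radius 8.8, so the center L sits 8.8 in from both sides at L = (-45.70, 40.40). That places the tangent points at R = (-54.50, 40.40) on PR and W = (-45.70, 49.20) on WM. Then |ER| = |R − E| = 67.84.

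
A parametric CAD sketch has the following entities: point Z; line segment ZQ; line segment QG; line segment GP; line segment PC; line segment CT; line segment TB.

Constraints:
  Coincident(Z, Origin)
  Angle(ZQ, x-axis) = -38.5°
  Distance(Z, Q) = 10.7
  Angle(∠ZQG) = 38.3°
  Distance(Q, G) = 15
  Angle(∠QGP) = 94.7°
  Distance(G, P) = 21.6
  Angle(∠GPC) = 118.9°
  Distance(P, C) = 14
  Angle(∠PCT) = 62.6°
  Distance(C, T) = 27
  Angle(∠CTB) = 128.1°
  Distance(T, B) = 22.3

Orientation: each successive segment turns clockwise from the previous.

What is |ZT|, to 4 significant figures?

7.491

Z is at the origin; ZQ runs at -38.5° with length 10.7, so Q = (8.374, -6.661). ∠ZQG = 38.3° gives QG at 179.8° from the x-axis; with |QG| = 15.0, G = (-6.626, -6.609). ∠QGP = 94.7° gives GP at 94.50° from the x-axis; with |GP| = 21.6, P = (-8.321, 14.92). ∠GPC = 118.9° gives PC at 33.40° from the x-axis; with |PC| = 14.0, C = (3.367, 22.63). ∠PCT = 62.6° gives CT at -84.00° from the x-axis; with |CT| = 27.0, T = (6.189, -4.220). Then |ZT| = |T − Z| = 7.491.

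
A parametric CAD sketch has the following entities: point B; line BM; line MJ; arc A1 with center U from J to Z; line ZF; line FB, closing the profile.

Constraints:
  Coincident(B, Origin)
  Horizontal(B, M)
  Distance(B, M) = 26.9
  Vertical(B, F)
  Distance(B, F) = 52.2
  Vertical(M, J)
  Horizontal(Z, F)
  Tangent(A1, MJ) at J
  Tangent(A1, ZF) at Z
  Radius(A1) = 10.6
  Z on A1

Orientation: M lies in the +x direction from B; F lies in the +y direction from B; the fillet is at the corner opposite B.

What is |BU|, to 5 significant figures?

44.679

B is at the origin; BM is horizontal with |BM| = 26.9 and M on the +x side, so M = (26.900, 0.0000). BF is vertical with |BF| = 52.2 and F on the +y side, so F = (0.0000, 52.200). The virtual corner opposite B is at (26.900, 52.200). The tangent condition forces UJ to be normal to MJ and the tangent condition forces UZ to be normal to ZF, with radius 10.6, so the center U sits 10.6 in from both sides at U = (16.300, 41.600). Then |BU| = |U − B| = 44.679.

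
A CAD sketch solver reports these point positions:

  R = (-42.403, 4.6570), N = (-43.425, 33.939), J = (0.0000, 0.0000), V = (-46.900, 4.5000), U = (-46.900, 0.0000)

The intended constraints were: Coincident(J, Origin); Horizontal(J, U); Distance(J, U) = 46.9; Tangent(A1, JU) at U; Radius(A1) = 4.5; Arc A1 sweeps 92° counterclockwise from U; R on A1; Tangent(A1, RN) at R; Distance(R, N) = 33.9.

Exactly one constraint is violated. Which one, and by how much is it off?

Distance(R, N) = 33.9 — off by 4.60.

J = (0.00, 0.00) ✓; J.y = 0.00, U.y = 0.00 ✓; |JU| = 46.90 ✓; ∠(VU, UJ) = 90.00° ✓; |VU| = 4.500 ✓; bearing(V→R) − bearing(V→U) = 92.00° ✓; |VR| = 4.500 ✓; ∠(VR, RN) = 90.00° ✓; |RN| = 29.30 ✗.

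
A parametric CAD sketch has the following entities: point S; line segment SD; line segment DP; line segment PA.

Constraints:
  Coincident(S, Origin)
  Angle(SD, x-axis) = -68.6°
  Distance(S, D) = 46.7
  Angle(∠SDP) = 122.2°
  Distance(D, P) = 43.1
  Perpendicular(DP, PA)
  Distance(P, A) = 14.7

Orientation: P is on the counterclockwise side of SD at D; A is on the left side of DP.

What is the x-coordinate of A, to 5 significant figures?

62.131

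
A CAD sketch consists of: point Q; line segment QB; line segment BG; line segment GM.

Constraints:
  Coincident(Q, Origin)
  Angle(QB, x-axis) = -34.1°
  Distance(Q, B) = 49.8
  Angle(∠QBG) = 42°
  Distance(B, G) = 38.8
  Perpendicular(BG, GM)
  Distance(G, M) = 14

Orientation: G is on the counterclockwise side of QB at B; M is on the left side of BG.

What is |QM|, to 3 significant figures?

19.4

∠QBG = 42.0°, so BG runs at -34.1° + (180° − 42.0°) = 104° from the x-axis; with |BG| = 38.8, G = B + 38.8·(cos 104°, sin 104°) = (31.9, 9.74). BG ⟂ GM; with |GM| = 14.0 on the left of BG, M = G + 14.0·(-0.971, -0.240) = (18.3, 6.38). Then |QM| = |M − Q| = 19.4.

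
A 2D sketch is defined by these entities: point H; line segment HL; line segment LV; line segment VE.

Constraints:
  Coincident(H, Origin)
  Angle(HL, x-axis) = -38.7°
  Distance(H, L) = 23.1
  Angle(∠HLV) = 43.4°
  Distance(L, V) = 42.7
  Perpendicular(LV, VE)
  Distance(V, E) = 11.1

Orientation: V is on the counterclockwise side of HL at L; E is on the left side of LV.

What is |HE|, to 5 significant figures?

26.352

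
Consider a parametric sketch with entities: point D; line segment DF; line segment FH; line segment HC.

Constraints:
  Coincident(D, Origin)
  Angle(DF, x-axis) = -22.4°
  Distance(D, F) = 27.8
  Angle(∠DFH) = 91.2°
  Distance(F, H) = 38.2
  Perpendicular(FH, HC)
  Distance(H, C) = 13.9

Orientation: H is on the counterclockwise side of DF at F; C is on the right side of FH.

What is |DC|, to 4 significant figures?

56.94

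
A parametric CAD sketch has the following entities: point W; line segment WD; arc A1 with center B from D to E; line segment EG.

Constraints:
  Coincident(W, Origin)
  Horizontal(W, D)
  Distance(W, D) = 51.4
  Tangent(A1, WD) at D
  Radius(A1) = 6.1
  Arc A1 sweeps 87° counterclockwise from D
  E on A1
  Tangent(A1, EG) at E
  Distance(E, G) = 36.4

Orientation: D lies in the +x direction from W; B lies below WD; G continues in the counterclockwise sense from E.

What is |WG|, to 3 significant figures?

60.5

W is at the origin; WD is horizontal with |WD| = 51.4 and D on the +x side, so D = (51.4, 0.00). A1 meets WD tangentially, so BD is at right angles to WD, so B = D + (0, -6.1) = (51.4, -6.10). On A1, D sits at bearing 90° from B; an 87° counterclockwise sweep puts E at bearing 177°, so E = B + 6.1·(cos 177°, sin 177°) = (45.3, -5.78). The tangent condition forces BE to be normal to EG, so EG runs along (−sin 177°, cos 177°); with |EG| = 36.4, G = (43.4, -42.1). Then |WG| = |G − W| = 60.5.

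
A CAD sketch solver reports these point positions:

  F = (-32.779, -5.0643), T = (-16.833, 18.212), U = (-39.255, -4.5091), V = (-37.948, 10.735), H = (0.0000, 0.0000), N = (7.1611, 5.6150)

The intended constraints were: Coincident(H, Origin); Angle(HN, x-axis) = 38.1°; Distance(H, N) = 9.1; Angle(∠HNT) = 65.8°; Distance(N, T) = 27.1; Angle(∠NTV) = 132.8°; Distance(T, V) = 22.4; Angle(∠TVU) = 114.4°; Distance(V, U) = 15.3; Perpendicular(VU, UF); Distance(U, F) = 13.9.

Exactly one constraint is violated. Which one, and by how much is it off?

Distance(U, F) = 13.9 — off by 7.40.

H = (0.00, 0.00) ✓; HN at 38.10° ✓; |HN| = 9.100 ✓; ∠HNT = 65.80° ✓; |NT| = 27.10 ✓; ∠NTV = 132.8° ✓; |TV| = 22.40 ✓; ∠TVU = 114.4° ✓; |VU| = 15.30 ✓; ∠(VU, UF) = 90.00° ✓; |UF| = 6.500 ✗.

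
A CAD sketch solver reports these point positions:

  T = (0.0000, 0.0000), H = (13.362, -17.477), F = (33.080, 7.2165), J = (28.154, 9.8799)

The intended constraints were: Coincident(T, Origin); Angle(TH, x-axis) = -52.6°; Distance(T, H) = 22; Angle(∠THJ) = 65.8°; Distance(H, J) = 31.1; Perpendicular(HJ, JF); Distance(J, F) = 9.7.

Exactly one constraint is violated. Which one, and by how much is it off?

Distance(J, F) = 9.7 — off by 4.10.

T = (0.00, 0.00) ✓; TH at -52.60° ✓; |TH| = 22.00 ✓; ∠THJ = 65.80° ✓; |HJ| = 31.10 ✓; ∠(HJ, JF) = 90.00° ✓; |JF| = 5.600 ✗.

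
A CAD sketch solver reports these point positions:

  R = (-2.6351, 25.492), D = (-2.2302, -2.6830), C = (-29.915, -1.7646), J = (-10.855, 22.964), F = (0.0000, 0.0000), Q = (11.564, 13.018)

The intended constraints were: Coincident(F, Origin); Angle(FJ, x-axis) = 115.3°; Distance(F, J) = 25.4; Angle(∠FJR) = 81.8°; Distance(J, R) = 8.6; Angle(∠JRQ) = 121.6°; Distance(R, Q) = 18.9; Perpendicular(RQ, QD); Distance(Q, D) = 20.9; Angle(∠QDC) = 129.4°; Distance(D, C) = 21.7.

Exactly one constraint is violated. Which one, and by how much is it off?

Distance(D, C) = 21.7 — off by 6.00.

F = (0.00, 0.00) ✓; FJ at 115.3° ✓; |FJ| = 25.40 ✓; ∠FJR = 81.80° ✓; |JR| = 8.600 ✓; ∠JRQ = 121.6° ✓; |RQ| = 18.90 ✓; ∠(RQ, QD) = 90.00° ✓; |QD| = 20.90 ✓; ∠QDC = 129.4° ✓; |DC| = 27.70 ✗.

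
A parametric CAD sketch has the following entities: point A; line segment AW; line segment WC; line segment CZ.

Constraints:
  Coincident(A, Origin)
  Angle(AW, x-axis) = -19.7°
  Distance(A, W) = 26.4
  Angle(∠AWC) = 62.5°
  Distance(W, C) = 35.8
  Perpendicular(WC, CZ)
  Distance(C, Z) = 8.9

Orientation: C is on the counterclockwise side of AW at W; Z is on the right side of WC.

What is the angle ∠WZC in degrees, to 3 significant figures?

76.0°

∠AWC = 62.5°, so WC runs at -19.7° + (180° − 62.5°) = 97.8° from the x-axis; with |WC| = 35.8, C = W + 35.8·(cos 97.8°, sin 97.8°) = (20.0, 26.6). WC is perpendicular to CZ; with |CZ| = 8.9 on the right of WC, Z = C + 8.9·(0.991, 0.136) = (28.8, 27.8). Then cos ∠WZC = ZW·ZC / (|ZW||ZC|), giving 76.0°.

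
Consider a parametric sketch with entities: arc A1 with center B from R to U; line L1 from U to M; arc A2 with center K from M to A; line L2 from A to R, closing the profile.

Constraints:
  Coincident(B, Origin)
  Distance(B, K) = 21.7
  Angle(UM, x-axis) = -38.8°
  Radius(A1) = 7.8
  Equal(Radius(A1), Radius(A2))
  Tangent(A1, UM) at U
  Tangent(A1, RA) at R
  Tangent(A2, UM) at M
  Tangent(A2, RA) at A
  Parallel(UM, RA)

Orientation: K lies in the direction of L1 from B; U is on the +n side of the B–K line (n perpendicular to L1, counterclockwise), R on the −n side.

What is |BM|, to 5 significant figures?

23.059

The slot axis is L1's direction at -38.8°, so u = (cos -38.8°, sin -38.8°) = (0.77934, -0.62660) and n = (−sin -38.8°, cos -38.8°) = (0.62660, 0.77934). B is at the origin and K lies 21.7 along u from B, so K = 21.7·u = (16.912, -13.597). Tangency of A1 to both parallel lines with radius 7.8 puts U and R at B ± 7.8·n: U = (4.8875, 6.0788), R = (-4.8875, -6.0788). Equal radii place M and A the same way about K: M = K + 7.8·n = (21.799, -7.5185), A = K − 7.8·n = (12.024, -19.676). Then |BM| = |M − B| = 23.059.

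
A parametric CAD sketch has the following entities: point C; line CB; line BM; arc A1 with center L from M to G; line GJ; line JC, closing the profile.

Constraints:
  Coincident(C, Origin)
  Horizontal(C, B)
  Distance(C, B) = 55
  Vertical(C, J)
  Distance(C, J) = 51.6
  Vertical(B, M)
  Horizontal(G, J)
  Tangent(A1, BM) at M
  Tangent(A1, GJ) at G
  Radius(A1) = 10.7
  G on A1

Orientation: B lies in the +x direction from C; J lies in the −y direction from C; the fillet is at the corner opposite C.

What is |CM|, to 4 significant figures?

68.54

C is at the origin; CB is horizontal with |CB| = 55.0 and B on the +x side, so B = (55.00, 0.000). C and J share the same x with |CJ| = 51.6 and J on the −y side, so J = (0.000, -51.60). The virtual corner opposite C is at (55.00, -51.60). A1 meets BM tangentially, so LM is at right angles to BM and tangency of A1 to GJ means the radius LG is perpendicular to GJ, with radius 10.7, so the center L sits 10.7 in from both sides at L = (44.30, -40.90). That places the tangent points at M = (55.00, -40.90) on BM and G = (44.30, -51.60) on GJ. Then |CM| = |M − C| = 68.54.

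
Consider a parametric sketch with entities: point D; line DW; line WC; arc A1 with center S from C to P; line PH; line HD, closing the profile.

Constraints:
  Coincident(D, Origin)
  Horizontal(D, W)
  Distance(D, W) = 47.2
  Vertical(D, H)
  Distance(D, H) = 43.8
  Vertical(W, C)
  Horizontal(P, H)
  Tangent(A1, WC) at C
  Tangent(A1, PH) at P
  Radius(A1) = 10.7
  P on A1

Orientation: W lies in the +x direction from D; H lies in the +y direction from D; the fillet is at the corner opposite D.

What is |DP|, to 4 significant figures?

57.01

D is at the origin; D and W share the same y with |DW| = 47.2 and W on the +x side, so W = (47.20, 0.000). DH is vertical with |DH| = 43.8 and H on the +y side, so H = (0.000, 43.80). The virtual corner opposite D is at (47.20, 43.80). The tangent condition forces SC to be normal to WC and A1 meets PH tangentially, so SP is at right angles to PH, with radius 10.7, so the center S sits 10.7 in from both sides at S = (36.50, 33.10). That places the tangent points at C = (47.20, 33.10) on WC and P = (36.50, 43.80) on PH. Then |DP| = |P − D| = 57.01.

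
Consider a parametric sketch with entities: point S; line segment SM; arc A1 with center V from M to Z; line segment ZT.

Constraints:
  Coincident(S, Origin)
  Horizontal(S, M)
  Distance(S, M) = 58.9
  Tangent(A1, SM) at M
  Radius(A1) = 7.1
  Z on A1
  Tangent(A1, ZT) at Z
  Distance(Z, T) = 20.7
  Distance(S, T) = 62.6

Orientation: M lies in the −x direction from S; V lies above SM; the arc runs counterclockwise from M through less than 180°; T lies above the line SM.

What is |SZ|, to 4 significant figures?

52.58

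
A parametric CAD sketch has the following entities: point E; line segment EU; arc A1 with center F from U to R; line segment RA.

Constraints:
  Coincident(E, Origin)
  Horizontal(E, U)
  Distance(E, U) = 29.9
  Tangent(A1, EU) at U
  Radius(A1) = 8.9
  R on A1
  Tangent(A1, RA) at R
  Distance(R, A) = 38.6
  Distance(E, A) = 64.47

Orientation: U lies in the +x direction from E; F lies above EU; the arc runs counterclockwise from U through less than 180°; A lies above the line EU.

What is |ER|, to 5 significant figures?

39.290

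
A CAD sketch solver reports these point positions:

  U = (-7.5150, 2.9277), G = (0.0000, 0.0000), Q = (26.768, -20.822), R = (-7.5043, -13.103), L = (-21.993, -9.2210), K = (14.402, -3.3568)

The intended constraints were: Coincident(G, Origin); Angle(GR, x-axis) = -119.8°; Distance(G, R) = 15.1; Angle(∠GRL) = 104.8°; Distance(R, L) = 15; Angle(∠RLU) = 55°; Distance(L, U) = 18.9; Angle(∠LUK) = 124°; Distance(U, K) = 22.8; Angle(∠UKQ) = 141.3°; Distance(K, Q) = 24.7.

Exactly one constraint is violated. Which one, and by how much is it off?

Distance(K, Q) = 24.7 — off by 3.30.

G = (0.00, 0.00) ✓; GR at -119.8° ✓; |GR| = 15.10 ✓; ∠GRL = 104.8° ✓; |RL| = 15.00 ✓; ∠RLU = 55.00° ✓; |LU| = 18.90 ✓; ∠LUK = 124.0° ✓; |UK| = 22.80 ✓; ∠UKQ = 141.3° ✓; |KQ| = 21.40 ✗.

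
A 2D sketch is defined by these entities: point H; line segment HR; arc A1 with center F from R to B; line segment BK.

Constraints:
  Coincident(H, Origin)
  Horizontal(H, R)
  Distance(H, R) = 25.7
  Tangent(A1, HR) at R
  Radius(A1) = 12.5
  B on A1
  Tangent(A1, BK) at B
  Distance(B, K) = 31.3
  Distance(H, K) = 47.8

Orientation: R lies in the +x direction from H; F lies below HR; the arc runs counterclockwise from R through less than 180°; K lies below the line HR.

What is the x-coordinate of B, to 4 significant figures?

13.26

H is at the origin; HR is horizontal with |HR| = 25.7 and R on the +x side, so R = (25.70, 0.000). Since A1 is tangent to HR there, FR ⟂ HR, so F = R + (0, -12.5) = (25.70, -12.50). Since FB ⟂ BK (tangency), |FK| = √(12.5² + 31.3²) = 33.70 regardless of where B sits on A1. So K lies on both circle(H, 47.8) and circle(F, 33.70); the below-HR intersection is K = (16.41, -44.90). B is the foot of the tangent from K: B = (13.26, -13.75).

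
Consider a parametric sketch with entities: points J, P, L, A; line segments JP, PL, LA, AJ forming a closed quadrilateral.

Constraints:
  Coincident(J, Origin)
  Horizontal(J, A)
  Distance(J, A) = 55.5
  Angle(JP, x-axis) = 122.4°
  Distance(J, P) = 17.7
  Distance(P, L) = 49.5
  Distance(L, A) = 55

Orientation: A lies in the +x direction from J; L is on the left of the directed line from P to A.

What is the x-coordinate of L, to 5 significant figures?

27.794

Checks: |PL| = 49.50 ✓; |LA| = 55.00 ✓.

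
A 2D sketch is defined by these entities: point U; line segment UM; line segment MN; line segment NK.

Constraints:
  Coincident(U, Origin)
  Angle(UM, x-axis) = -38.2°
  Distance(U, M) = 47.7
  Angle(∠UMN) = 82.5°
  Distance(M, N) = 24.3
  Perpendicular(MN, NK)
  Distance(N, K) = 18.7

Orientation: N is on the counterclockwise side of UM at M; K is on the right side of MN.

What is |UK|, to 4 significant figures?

68.42

∠UMN = 82.5°, so MN runs at -38.2° + (180° − 82.5°) = 59.30° from the x-axis; with |MN| = 24.3, N = M + 24.3·(cos 59.30°, sin 59.30°) = (49.89, -8.604). The perpendicularity gives NK at right angles to MN; with |NK| = 18.7 on the right of MN, K = N + 18.7·(0.8599, -0.5105) = (65.97, -18.15). Then |UK| = |K − U| = 68.42.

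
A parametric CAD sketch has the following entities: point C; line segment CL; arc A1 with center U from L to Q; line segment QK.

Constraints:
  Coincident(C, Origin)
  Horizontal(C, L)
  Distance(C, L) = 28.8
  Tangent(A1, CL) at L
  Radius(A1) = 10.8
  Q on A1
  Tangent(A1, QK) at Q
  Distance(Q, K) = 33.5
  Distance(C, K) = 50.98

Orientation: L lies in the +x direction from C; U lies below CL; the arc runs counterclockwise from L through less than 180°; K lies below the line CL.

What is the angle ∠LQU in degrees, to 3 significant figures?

40.8°

C is at the origin; C and L share the same y with |CL| = 28.8 and L on the +x side, so L = (28.8, 0.00). The tangent condition forces UL to be normal to CL, so U = L + (0, -10.8) = (28.8, -10.8). Since UQ ⟂ QK (tangency), |UK| = √(10.8² + 33.5²) = 35.2 regardless of where Q sits on A1. So K lies on both circle(C, 50.98) and circle(U, 35.2); the below-CL intersection is K = (23.0, -45.5). Q is the foot of the tangent from K: Q = (18.1, -12.4).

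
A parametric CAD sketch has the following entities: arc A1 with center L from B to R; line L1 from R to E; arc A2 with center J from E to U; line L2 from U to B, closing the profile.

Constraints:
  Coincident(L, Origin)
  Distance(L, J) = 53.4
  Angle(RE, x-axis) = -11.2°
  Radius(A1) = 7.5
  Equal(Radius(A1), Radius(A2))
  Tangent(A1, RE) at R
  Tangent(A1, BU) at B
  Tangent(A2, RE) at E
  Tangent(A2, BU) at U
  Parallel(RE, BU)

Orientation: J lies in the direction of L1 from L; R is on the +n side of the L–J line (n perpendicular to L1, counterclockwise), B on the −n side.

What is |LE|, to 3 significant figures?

53.9

The slot axis is L1's direction at -11.2°, so u = (cos -11.2°, sin -11.2°) = (0.981, -0.194) and n = (−sin -11.2°, cos -11.2°) = (0.194, 0.981). L is at the origin and J lies 53.4 along u from L, so J = 53.4·u = (52.4, -10.4). Tangency of A1 to both parallel lines with radius 7.5 puts R and B at L ± 7.5·n: R = (1.46, 7.36), B = (-1.46, -7.36). Equal radii place E and U the same way about J: E = J + 7.5·n = (53.8, -3.01), U = J − 7.5·n = (50.9, -17.7). Then |LE| = |E − L| = 53.9.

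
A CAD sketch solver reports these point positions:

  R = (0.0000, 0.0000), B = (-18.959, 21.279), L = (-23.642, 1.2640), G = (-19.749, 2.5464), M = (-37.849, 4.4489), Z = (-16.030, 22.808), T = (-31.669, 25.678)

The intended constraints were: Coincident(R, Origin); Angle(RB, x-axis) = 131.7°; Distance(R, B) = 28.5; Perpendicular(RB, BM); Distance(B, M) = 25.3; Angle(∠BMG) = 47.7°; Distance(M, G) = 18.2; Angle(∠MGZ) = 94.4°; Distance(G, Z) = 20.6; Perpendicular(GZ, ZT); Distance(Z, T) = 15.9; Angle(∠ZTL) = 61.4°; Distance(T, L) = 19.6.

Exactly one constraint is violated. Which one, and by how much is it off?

Distance(T, L) = 19.6 — off by 6.10.

R = (0.00, 0.00) ✓; RB at 131.7° ✓; |RB| = 28.50 ✓; ∠(RB, BM) = 90.00° ✓; |BM| = 25.30 ✓; ∠BMG = 47.70° ✓; |MG| = 18.20 ✓; ∠MGZ = 94.40° ✓; |GZ| = 20.60 ✓; ∠(GZ, ZT) = 90.00° ✓; |ZT| = 15.90 ✓; ∠ZTL = 61.40° ✓; |TL| = 25.70 ✗.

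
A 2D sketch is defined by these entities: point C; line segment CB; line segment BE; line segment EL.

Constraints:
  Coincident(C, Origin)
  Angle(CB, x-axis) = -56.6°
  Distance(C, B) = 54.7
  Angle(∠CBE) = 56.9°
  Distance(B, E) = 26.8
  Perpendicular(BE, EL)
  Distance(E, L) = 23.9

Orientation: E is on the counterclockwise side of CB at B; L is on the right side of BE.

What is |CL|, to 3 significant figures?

69.8

C is at the origin; CB runs at -56.6° with length 54.7, so B = 54.7·(cos -56.6°, sin -56.6°) = (30.1, -45.7). ∠CBE = 56.9°, so BE runs at -56.6° + (180° − 56.9°) = 66.5° from the x-axis; with |BE| = 26.8, E = B + 26.8·(cos 66.5°, sin 66.5°) = (40.8, -21.1). The perpendicularity gives EL at right angles to BE; with |EL| = 23.9 on the right of BE, L = E + 23.9·(0.917, -0.399) = (62.7, -30.6). Then |CL| = |L − C| = 69.8.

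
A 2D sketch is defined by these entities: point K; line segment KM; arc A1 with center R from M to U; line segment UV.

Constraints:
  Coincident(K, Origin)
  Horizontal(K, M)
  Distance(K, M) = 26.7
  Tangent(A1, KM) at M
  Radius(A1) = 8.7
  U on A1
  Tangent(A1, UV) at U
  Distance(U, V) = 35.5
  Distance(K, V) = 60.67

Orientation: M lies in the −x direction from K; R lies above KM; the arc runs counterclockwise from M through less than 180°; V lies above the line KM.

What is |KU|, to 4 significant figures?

25.36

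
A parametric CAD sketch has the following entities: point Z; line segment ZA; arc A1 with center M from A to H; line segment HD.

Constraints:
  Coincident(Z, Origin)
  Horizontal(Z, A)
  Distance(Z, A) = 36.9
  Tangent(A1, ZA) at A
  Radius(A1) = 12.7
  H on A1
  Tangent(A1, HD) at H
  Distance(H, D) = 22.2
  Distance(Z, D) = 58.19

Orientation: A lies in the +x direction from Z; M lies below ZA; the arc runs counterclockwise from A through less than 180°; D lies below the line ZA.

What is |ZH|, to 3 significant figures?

36.0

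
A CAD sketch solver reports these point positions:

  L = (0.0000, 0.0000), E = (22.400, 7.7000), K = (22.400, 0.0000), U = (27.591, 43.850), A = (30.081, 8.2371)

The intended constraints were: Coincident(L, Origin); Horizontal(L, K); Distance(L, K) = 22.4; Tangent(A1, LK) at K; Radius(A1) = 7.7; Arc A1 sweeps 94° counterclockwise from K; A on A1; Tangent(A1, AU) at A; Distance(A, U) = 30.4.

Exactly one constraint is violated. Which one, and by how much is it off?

Distance(A, U) = 30.4 — off by 5.30.

L = (0.00, 0.00) ✓; L.y = 0.00, K.y = 0.00 ✓; |LK| = 22.40 ✓; ∠(EK, KL) = 90.00° ✓; |EK| = 7.700 ✓; bearing(E→A) − bearing(E→K) = 94.00° ✓; |EA| = 7.700 ✓; ∠(EA, AU) = 90.00° ✓; |AU| = 35.70 ✗.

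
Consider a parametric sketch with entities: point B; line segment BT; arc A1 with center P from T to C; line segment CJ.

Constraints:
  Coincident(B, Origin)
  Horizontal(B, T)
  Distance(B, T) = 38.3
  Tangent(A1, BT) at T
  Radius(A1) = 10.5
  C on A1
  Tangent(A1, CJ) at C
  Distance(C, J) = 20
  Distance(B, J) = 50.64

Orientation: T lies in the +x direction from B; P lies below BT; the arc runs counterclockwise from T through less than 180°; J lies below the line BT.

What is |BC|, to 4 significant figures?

32.84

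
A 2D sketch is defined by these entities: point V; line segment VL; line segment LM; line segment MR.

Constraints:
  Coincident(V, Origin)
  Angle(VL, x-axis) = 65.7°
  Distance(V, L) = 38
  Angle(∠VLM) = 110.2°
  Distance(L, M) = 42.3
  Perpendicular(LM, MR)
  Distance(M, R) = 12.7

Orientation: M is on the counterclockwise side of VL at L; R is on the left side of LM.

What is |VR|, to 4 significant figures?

59.99

∠VLM = 110.2°, so LM runs at 65.7° + (180° − 110.2°) = 135.5° from the x-axis; with |LM| = 42.3, M = L + 42.3·(cos 135.5°, sin 135.5°) = (-14.53, 64.28). LM ⟂ MR; with |MR| = 12.7 on the left of LM, R = M + 12.7·(-0.7009, -0.7133) = (-23.43, 55.22). Then |VR| = |R − V| = 59.99.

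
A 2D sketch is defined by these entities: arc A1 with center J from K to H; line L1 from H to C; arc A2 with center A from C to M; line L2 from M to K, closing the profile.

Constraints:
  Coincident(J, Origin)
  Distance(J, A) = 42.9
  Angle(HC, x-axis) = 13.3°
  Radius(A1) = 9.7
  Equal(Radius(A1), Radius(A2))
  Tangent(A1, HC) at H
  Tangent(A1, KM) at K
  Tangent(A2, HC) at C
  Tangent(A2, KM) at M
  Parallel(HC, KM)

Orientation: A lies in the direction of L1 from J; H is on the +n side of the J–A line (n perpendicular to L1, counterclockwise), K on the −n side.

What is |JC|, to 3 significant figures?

44.0

The slot axis is L1's direction at 13.3°, so u = (cos 13.3°, sin 13.3°) = (0.973, 0.230) and n = (−sin 13.3°, cos 13.3°) = (-0.230, 0.973). J is at the origin and A lies 42.9 along u from J, so A = 42.9·u = (41.7, 9.87). Tangency of A1 to both parallel lines with radius 9.7 puts H and K at J ± 9.7·n: H = (-2.23, 9.44), K = (2.23, -9.44). Equal radii place C and M the same way about A: C = A + 9.7·n = (39.5, 19.3), M = A − 9.7·n = (44.0, 0.429). Then |JC| = |C − J| = 44.0.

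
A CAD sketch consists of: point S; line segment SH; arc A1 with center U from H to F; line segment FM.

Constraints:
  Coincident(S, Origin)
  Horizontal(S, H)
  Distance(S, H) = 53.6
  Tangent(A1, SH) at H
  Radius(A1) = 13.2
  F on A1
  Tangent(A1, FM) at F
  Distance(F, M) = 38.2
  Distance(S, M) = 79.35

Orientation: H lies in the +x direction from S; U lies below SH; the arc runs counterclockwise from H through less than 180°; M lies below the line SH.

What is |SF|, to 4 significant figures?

45.93

Checks: |UF| = 13.20 ✓; ∠(UF, FM) = 90.00° ✓; |FM| = 38.20 ✓; |SM| = 79.35 ✓.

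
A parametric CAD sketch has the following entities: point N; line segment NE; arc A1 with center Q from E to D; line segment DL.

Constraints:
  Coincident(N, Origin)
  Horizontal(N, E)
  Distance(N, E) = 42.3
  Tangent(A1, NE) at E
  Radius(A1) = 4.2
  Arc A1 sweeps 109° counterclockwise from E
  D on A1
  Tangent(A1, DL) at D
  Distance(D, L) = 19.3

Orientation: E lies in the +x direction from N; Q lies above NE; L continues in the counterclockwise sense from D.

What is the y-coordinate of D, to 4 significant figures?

5.567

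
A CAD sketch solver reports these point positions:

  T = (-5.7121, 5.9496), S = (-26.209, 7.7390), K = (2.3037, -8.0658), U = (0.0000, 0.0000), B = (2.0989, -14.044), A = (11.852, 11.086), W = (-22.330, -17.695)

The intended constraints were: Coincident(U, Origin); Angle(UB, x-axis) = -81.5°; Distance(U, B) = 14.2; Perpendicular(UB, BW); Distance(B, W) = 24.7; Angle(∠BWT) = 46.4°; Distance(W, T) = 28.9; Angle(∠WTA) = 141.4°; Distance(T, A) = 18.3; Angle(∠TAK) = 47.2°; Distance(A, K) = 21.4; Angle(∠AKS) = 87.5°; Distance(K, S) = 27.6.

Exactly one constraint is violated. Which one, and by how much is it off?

Distance(K, S) = 27.6 — off by 5.00.

U = (0.00, 0.00) ✓; UB at -81.50° ✓; |UB| = 14.20 ✓; ∠(UB, BW) = 90.00° ✓; |BW| = 24.70 ✓; ∠BWT = 46.40° ✓; |WT| = 28.90 ✓; ∠WTA = 141.4° ✓; |TA| = 18.30 ✓; ∠TAK = 47.20° ✓; |AK| = 21.40 ✓; ∠AKS = 87.50° ✓; |KS| = 32.60 ✗.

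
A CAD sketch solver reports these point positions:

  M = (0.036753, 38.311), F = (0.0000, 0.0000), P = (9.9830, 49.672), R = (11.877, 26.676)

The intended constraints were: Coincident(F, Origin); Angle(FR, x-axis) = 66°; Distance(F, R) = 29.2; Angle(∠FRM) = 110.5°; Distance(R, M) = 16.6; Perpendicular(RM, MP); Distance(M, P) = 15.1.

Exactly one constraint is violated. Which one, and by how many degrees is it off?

Perpendicular(RM, MP) — off by 3.30°.

F = (0.00, 0.00) ✓; FR at 66.00° ✓; |FR| = 29.20 ✓; ∠FRM = 110.5° ✓; |RM| = 16.60 ✓; ∠(RM, MP) = 86.70° ✗; |MP| = 15.10 ✓.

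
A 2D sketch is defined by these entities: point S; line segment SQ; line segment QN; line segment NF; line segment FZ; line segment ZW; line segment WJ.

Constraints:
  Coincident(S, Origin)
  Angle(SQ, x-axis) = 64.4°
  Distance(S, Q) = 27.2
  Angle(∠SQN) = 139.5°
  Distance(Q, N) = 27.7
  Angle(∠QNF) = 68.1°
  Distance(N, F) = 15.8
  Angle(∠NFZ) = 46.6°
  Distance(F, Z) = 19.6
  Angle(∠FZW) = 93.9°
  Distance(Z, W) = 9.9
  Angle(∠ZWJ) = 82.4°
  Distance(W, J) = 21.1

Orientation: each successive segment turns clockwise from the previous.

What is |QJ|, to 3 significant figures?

32.1

S is at the origin; SQ runs at 64.4° with length 27.2, so Q = (11.8, 24.5). ∠SQN = 139.5° gives QN at 23.9° from the x-axis; with |QN| = 27.7, N = (37.1, 35.8). ∠QNF = 68.1° gives NF at -88.0° from the x-axis; with |NF| = 15.8, F = (37.6, 20.0). ∠NFZ = 46.6° gives FZ at 139° from the x-axis; with |FZ| = 19.6, Z = (22.9, 32.9). ∠FZW = 93.9° gives ZW at 52.5° from the x-axis; with |ZW| = 9.9, W = (29.0, 40.8). ∠ZWJ = 82.4° gives WJ at -45.1° from the x-axis; with |WJ| = 21.1, J = (43.8, 25.8). Then |QJ| = |J − Q| = 32.1.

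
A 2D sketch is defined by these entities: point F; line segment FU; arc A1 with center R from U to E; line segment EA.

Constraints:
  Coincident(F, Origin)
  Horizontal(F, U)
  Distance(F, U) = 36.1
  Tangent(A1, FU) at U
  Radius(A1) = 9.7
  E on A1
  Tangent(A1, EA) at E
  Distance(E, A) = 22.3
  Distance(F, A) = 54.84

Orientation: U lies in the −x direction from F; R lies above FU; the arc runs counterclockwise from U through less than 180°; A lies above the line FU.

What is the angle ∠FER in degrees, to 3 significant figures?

108°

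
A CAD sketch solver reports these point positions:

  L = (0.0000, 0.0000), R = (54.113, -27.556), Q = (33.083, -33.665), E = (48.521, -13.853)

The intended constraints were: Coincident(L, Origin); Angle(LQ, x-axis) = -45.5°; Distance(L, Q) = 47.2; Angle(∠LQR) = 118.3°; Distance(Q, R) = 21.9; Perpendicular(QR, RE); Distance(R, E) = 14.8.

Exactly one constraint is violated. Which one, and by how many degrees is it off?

Perpendicular(QR, RE) — off by 6.00°.

L = (0.00, 0.00) ✓; LQ at -45.50° ✓; |LQ| = 47.20 ✓; ∠LQR = 118.3° ✓; |QR| = 21.90 ✓; ∠(QR, RE) = 96.00° ✗; |RE| = 14.80 ✓.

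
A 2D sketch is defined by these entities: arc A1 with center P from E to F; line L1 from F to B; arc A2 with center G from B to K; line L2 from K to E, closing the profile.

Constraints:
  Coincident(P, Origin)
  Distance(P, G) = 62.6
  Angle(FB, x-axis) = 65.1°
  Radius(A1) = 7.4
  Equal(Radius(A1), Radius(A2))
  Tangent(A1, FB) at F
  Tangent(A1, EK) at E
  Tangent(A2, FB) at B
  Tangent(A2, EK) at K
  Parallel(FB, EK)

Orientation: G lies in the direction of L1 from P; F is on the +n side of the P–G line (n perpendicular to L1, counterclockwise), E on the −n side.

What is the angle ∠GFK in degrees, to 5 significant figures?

6.5600°

The slot axis is L1's direction at 65.1°, so u = (cos 65.1°, sin 65.1°) = (0.42104, 0.90704) and n = (−sin 65.1°, cos 65.1°) = (-0.90704, 0.42104). P is at the origin and G lies 62.6 along u from P, so G = 62.6·u = (26.357, 56.781). Tangency of A1 to both parallel lines with radius 7.4 puts F and E at P ± 7.4·n: F = (-6.7121, 3.1157), E = (6.7121, -3.1157). Equal radii place B and K the same way about G: B = G + 7.4·n = (19.645, 59.897), K = G − 7.4·n = (33.069, 53.665). Then cos ∠GFK = FG·FK / (|FG||FK|), giving 6.5600°.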